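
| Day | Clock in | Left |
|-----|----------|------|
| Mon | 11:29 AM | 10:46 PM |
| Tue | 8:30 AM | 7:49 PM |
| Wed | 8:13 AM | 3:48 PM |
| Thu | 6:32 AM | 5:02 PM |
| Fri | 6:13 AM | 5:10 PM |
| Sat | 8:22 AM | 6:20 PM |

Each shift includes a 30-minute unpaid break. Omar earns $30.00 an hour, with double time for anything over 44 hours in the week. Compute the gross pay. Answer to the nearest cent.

$2196.00

Mon: 11:29 AM–10:46 PM = 11 h 17 min; less 30 min break → 10 h 47 min
Tue: 8:30 AM–7:49 PM = 11 h 19 min; less 30 min break → 10 h 49 min
Wed: 8:13 AM–3:48 PM = 7 h 35 min; less 30 min break → 7 h 5 min
Thu: 6:32 AM–5:02 PM = 10 h 30 min; less 30 min break → 10 h 0 min
Fri: 6:13 AM–5:10 PM = 10 h 57 min; less 30 min break → 10 h 27 min
Sat: 8:22 AM–6:20 PM = 9 h 58 min; less 30 min break → 9 h 28 min
Total worked: 58 h 36 min = 3516 min.
Regular 44 h 0 min = 2640 min at $30.00/h; overtime 14 h 36 min = 876 min at $60.00/h.
Pay = (2640 × $30.00 + 876 × $60.00) ÷ 60 = $2196.00.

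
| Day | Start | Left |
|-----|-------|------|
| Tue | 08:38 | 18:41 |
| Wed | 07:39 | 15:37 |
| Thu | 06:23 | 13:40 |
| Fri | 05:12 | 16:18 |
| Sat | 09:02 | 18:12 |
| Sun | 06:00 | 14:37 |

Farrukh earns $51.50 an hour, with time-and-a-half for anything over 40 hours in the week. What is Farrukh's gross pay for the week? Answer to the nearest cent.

Tue: 08:38–18:41 = 10 h 3 min
Wed: 07:39–15:37 = 7 h 58 min
Thu: 06:23–13:40 = 7 h 17 min
Fri: 05:12–16:18 = 11 h 6 min
Sat: 09:02–18:12 = 9 h 10 min
Sun: 06:00–14:37 = 8 h 37 min
Total worked: 54 h 11 min = 3251 min.
Regular 40 h 0 min = 2400 min at $51.50/h; overtime 14 h 11 min = 851 min at $77.25/h.
Pay = (2400 × $51.50 + 851 × $77.25) ÷ 60 = $3155.66.

$3155.66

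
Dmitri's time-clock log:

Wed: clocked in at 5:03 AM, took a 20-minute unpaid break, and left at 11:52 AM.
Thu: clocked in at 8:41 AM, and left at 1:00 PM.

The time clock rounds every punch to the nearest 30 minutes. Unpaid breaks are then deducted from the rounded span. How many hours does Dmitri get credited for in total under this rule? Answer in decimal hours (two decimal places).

Wed: in 5:03 AM→5:00 AM, out 11:52 AM→12:00 PM; 7 h 0 min − 20 min = 6 h 40 min
Thu: in 8:41 AM→8:30 AM, out 1:00 PM→1:00 PM; 4 h 30 min
Total credited: 11 h 10 min.

11.17 hours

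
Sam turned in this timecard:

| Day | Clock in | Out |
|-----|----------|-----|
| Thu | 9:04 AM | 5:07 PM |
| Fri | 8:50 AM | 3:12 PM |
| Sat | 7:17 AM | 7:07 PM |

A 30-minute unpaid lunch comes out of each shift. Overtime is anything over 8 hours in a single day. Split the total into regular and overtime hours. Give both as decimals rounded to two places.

Thu: 9:04 AM–5:07 PM = 8 h 3 min; less 30 min break → 7 h 33 min
Fri: 8:50 AM–3:12 PM = 6 h 22 min; less 30 min break → 5 h 52 min
Sat: 7:17 AM–7:07 PM = 11 h 50 min; less 30 min break → 11 h 20 min
Thu reg 7 h 33 min / OT 0 h 0 min; Fri reg 5 h 52 min / OT 0 h 0 min; Sat reg 8 h 0 min / OT 3 h 20 min.
Totals: regular 21 h 25 min, overtime 3 h 20 min.

Regular 21.42 hours, overtime 3.33 hours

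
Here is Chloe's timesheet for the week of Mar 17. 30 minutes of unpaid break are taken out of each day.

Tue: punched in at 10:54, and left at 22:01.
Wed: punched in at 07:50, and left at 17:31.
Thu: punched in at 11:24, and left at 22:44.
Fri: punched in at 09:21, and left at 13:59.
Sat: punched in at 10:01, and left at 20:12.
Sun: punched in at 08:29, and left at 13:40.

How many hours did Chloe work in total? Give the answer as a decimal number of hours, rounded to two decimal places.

Tue: 10:54–22:01 = 11 h 7 min; less 30 min break → 10 h 37 min
Wed: 07:50–17:31 = 9 h 41 min; less 30 min break → 9 h 11 min
Thu: 11:24–22:44 = 11 h 20 min; less 30 min break → 10 h 50 min
Fri: 09:21–13:59 = 4 h 38 min; less 30 min break → 4 h 8 min
Sat: 10:01–20:12 = 10 h 11 min; less 30 min break → 9 h 41 min
Sun: 08:29–13:40 = 5 h 11 min; less 30 min break → 4 h 41 min
Total: 10 h 37 min + 9 h 11 min + 10 h 50 min + 4 h 8 min + 9 h 41 min + 4 h 41 min = 49 h 8 min.

49.13 hours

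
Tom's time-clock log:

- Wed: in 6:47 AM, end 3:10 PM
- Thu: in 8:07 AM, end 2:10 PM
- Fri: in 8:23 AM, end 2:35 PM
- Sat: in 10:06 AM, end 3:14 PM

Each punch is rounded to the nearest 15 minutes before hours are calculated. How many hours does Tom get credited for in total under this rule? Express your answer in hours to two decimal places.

26.00 hours

Wed: in 6:47 AM→6:45 AM, out 3:10 PM→3:15 PM; 8 h 30 min
Thu: in 8:07 AM→8:00 AM, out 2:10 PM→2:15 PM; 6 h 15 min
Fri: in 8:23 AM→8:30 AM, out 2:35 PM→2:30 PM; 6 h 0 min
Sat: in 10:06 AM→10:00 AM, out 3:14 PM→3:15 PM; 5 h 15 min
Total credited: 26 h 0 min.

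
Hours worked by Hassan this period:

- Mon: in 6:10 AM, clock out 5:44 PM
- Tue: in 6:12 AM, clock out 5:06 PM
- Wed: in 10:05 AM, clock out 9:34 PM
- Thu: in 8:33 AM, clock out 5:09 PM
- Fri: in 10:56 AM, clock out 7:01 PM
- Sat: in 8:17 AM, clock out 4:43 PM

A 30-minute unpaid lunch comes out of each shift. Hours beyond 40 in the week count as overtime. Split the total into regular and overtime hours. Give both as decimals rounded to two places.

Mon: 6:10 AM–5:44 PM = 11 h 34 min; less 30 min break → 11 h 4 min
Tue: 6:12 AM–5:06 PM = 10 h 54 min; less 30 min break → 10 h 24 min
Wed: 10:05 AM–9:34 PM = 11 h 29 min; less 30 min break → 10 h 59 min
Thu: 8:33 AM–5:09 PM = 8 h 36 min; less 30 min break → 8 h 6 min
Fri: 10:56 AM–7:01 PM = 8 h 5 min; less 30 min break → 7 h 35 min
Sat: 8:17 AM–4:43 PM = 8 h 26 min; less 30 min break → 7 h 56 min
Total worked: 56 h 4 min = 56.07 h.
Threshold 40 h → overtime 16 h 4 min, regular 40 h 0 min.

Regular 40.00 hours, overtime 16.07 hours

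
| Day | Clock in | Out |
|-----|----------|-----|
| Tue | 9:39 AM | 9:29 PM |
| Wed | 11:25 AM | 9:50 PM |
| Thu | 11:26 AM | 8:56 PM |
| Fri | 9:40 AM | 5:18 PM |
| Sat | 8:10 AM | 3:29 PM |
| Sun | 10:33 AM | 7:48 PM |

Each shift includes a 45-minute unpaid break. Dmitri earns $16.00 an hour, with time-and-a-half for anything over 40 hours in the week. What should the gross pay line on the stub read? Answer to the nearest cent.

$914.80

Tue: 9:39 AM–9:29 PM = 11 h 50 min; less 45 min break → 11 h 5 min
Wed: 11:25 AM–9:50 PM = 10 h 25 min; less 45 min break → 9 h 40 min
Thu: 11:26 AM–8:56 PM = 9 h 30 min; less 45 min break → 8 h 45 min
Fri: 9:40 AM–5:18 PM = 7 h 38 min; less 45 min break → 6 h 53 min
Sat: 8:10 AM–3:29 PM = 7 h 19 min; less 45 min break → 6 h 34 min
Sun: 10:33 AM–7:48 PM = 9 h 15 min; less 45 min break → 8 h 30 min
Total worked: 51 h 27 min = 3087 min.
Regular 40 h 0 min = 2400 min at $16.00/h; overtime 11 h 27 min = 687 min at $24.00/h.
Pay = (2400 × $16.00 + 687 × $24.00) ÷ 60 = $914.80.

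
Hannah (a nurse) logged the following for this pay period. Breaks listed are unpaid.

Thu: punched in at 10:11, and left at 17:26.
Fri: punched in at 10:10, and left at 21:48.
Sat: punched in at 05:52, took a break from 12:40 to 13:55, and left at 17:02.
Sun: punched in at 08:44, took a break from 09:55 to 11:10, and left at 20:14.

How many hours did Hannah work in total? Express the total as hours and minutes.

Thu: 10:11–17:26 = 7 h 15 min
Fri: 10:10–21:48 = 11 h 38 min
Sat: 05:52–17:02 = 11 h 10 min; less 75 min break → 9 h 55 min
Sun: 08:44–20:14 = 11 h 30 min; less 75 min break → 10 h 15 min
Total: 7 h 15 min + 11 h 38 min + 9 h 55 min + 10 h 15 min = 39 h 3 min.

39 h 3 min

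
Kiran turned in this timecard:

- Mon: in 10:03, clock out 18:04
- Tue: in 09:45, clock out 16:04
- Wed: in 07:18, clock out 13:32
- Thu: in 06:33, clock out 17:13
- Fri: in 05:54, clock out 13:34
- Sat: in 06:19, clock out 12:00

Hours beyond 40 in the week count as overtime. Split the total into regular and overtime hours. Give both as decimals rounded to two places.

Mon: 10:03–18:04 = 8 h 1 min
Tue: 09:45–16:04 = 6 h 19 min
Wed: 07:18–13:32 = 6 h 14 min
Thu: 06:33–17:13 = 10 h 40 min
Fri: 05:54–13:34 = 7 h 40 min
Sat: 06:19–12:00 = 5 h 41 min
Total worked: 44 h 35 min = 44.58 h.
Threshold 40 h → overtime 4 h 35 min, regular 40 h 0 min.

Regular 40.00 hours, overtime 4.58 hours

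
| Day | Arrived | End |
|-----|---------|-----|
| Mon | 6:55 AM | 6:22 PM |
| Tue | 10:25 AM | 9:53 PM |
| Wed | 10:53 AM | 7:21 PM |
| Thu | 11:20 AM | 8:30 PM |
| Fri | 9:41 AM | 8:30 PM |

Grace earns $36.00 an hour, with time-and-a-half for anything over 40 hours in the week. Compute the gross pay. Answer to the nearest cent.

$2053.80

Mon: 6:55 AM–6:22 PM = 11 h 27 min
Tue: 10:25 AM–9:53 PM = 11 h 28 min
Wed: 10:53 AM–7:21 PM = 8 h 28 min
Thu: 11:20 AM–8:30 PM = 9 h 10 min
Fri: 9:41 AM–8:30 PM = 10 h 49 min
Total worked: 51 h 22 min = 3082 min.
Regular 40 h 0 min = 2400 min at $36.00/h; overtime 11 h 22 min = 682 min at $54.00/h.
Pay = (2400 × $36.00 + 682 × $54.00) ÷ 60 = $2053.80.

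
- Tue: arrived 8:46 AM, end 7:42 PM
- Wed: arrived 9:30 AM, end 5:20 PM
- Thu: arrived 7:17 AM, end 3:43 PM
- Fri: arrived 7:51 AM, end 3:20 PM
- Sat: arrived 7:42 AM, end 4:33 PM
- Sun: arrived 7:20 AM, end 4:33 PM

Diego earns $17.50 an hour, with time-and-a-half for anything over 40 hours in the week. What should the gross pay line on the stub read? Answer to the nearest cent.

$1034.69

Tue: 8:46 AM–7:42 PM = 10 h 56 min
Wed: 9:30 AM–5:20 PM = 7 h 50 min
Thu: 7:17 AM–3:43 PM = 8 h 26 min
Fri: 7:51 AM–3:20 PM = 7 h 29 min
Sat: 7:42 AM–4:33 PM = 8 h 51 min
Sun: 7:20 AM–4:33 PM = 9 h 13 min
Total worked: 52 h 45 min = 3165 min.
Regular 40 h 0 min = 2400 min at $17.50/h; overtime 12 h 45 min = 765 min at $26.25/h.
Pay = (2400 × $17.50 + 765 × $26.25) ÷ 60 = $1034.69.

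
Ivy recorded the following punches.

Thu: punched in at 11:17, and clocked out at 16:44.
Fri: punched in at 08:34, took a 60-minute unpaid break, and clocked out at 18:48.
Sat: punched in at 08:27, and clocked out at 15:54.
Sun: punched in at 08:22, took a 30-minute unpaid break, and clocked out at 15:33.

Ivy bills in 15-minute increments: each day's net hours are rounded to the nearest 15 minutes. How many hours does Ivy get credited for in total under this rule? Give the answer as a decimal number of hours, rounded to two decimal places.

Thu: 11:17–16:44 = 5 h 27 min → rounds to 5 h 30 min
Fri: 08:34–18:48 = 10 h 14 min − 60 min = 9 h 14 min → rounds to 9 h 15 min
Sat: 08:27–15:54 = 7 h 27 min → rounds to 7 h 30 min
Sun: 08:22–15:33 = 7 h 11 min − 30 min = 6 h 41 min → rounds to 6 h 45 min
Total credited: 29 h 0 min.

29.00 hours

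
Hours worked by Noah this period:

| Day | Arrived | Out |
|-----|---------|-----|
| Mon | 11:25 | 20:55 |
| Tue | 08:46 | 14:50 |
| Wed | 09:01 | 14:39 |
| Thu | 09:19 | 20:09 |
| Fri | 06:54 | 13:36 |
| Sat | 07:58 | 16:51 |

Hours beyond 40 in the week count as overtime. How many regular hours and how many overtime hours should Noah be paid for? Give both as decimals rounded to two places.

Regular 40.00 hours, overtime 7.62 hours

Mon: 11:25–20:55 = 9 h 30 min
Tue: 08:46–14:50 = 6 h 4 min
Wed: 09:01–14:39 = 5 h 38 min
Thu: 09:19–20:09 = 10 h 50 min
Fri: 06:54–13:36 = 6 h 42 min
Sat: 07:58–16:51 = 8 h 53 min
Total worked: 47 h 37 min = 47.62 h.
Threshold 40 h → overtime 7 h 37 min, regular 40 h 0 min.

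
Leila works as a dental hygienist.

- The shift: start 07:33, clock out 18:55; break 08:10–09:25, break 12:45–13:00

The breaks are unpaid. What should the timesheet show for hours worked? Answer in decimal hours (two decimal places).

9.87 hours

The shift: 07:33–18:55 = 11 h 22 min; less 90 min break → 9 h 52 min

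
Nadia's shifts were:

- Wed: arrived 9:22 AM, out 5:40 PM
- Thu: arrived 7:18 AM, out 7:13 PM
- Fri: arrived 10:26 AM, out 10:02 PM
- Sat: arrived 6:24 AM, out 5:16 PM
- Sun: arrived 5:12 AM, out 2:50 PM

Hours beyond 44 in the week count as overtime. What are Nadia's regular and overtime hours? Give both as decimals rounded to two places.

Wed: 9:22 AM–5:40 PM = 8 h 18 min
Thu: 7:18 AM–7:13 PM = 11 h 55 min
Fri: 10:26 AM–10:02 PM = 11 h 36 min
Sat: 6:24 AM–5:16 PM = 10 h 52 min
Sun: 5:12 AM–2:50 PM = 9 h 38 min
Total worked: 52 h 19 min = 52.32 h.
Threshold 44 h → overtime 8 h 19 min, regular 44 h 0 min.

Regular 44.00 hours, overtime 8.32 hours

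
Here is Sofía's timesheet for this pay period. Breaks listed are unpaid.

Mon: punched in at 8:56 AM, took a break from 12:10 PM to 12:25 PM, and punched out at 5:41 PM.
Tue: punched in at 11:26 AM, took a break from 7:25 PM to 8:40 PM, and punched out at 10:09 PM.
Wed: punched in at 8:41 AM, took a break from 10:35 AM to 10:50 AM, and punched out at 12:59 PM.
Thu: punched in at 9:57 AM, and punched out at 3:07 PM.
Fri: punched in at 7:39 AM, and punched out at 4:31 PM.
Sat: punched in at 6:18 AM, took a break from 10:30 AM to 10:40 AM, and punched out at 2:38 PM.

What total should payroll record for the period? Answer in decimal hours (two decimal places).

44.22 hours

Mon: 8:56 AM–5:41 PM = 8 h 45 min; less 15 min break → 8 h 30 min
Tue: 11:26 AM–10:09 PM = 10 h 43 min; less 75 min break → 9 h 28 min
Wed: 8:41 AM–12:59 PM = 4 h 18 min; less 15 min break → 4 h 3 min
Thu: 9:57 AM–3:07 PM = 5 h 10 min
Fri: 7:39 AM–4:31 PM = 8 h 52 min
Sat: 6:18 AM–2:38 PM = 8 h 20 min; less 10 min break → 8 h 10 min
Total: 8 h 30 min + 9 h 28 min + 4 h 3 min + 5 h 10 min + 8 h 52 min + 8 h 10 min = 44 h 13 min.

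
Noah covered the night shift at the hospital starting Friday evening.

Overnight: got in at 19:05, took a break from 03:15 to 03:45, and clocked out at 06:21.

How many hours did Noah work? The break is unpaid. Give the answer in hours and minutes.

Overnight: 19:05 → midnight = 4 h 55 min; midnight → 06:21 = 6 h 21 min; span 11 h 16 min; less 30 min break → 10 h 46 min

10 h 46 min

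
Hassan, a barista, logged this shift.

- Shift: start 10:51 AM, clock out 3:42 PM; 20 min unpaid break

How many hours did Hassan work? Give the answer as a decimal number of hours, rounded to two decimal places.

4.52 hours

Shift: 10:51 AM–3:42 PM = 4 h 51 min; less 20 min break → 4 h 31 min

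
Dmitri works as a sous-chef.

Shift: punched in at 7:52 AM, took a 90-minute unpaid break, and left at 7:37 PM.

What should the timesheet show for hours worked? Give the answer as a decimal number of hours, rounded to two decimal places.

10.25 hours

Shift: 7:52 AM–7:37 PM = 11 h 45 min; less 90 min break → 10 h 15 min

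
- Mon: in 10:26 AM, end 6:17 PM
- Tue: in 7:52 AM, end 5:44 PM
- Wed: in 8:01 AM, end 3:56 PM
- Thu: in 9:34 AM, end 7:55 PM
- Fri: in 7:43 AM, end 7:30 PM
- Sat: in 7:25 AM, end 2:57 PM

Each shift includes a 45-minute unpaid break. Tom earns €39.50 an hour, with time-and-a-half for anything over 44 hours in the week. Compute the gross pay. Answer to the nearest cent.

Mon: 10:26 AM–6:17 PM = 7 h 51 min; less 45 min break → 7 h 6 min
Tue: 7:52 AM–5:44 PM = 9 h 52 min; less 45 min break → 9 h 7 min
Wed: 8:01 AM–3:56 PM = 7 h 55 min; less 45 min break → 7 h 10 min
Thu: 9:34 AM–7:55 PM = 10 h 21 min; less 45 min break → 9 h 36 min
Fri: 7:43 AM–7:30 PM = 11 h 47 min; less 45 min break → 11 h 2 min
Sat: 7:25 AM–2:57 PM = 7 h 32 min; less 45 min break → 6 h 47 min
Total worked: 50 h 48 min = 3048 min.
Regular 44 h 0 min = 2640 min at €39.50/h; overtime 6 h 48 min = 408 min at €59.25/h.
Pay = (2640 × €39.50 + 408 × €59.25) ÷ 60 = €2140.90.

€2140.90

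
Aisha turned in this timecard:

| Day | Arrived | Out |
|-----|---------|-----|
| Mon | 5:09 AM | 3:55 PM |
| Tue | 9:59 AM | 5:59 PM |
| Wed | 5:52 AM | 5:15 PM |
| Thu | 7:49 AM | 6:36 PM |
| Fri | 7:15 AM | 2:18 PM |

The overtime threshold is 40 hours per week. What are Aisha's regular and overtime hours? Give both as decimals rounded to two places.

Regular 40.00 hours, overtime 7.98 hours

Mon: 5:09 AM–3:55 PM = 10 h 46 min
Tue: 9:59 AM–5:59 PM = 8 h 0 min
Wed: 5:52 AM–5:15 PM = 11 h 23 min
Thu: 7:49 AM–6:36 PM = 10 h 47 min
Fri: 7:15 AM–2:18 PM = 7 h 3 min
Total worked: 47 h 59 min = 47.98 h.
Threshold 40 h → overtime 7 h 59 min, regular 40 h 0 min.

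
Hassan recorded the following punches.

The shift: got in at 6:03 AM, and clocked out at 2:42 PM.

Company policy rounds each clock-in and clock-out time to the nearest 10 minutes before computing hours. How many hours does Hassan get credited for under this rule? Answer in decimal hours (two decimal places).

8.67 hours

The shift: in 6:03 AM→6:00 AM, out 2:42 PM→2:40 PM; 8 h 40 min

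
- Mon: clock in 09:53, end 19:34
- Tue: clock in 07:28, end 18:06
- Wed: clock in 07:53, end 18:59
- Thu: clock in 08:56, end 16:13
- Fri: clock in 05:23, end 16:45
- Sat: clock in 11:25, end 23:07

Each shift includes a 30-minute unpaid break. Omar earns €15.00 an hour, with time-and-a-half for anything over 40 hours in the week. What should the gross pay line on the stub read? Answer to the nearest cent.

€1022.25

Mon: 09:53–19:34 = 9 h 41 min; less 30 min break → 9 h 11 min
Tue: 07:28–18:06 = 10 h 38 min; less 30 min break → 10 h 8 min
Wed: 07:53–18:59 = 11 h 6 min; less 30 min break → 10 h 36 min
Thu: 08:56–16:13 = 7 h 17 min; less 30 min break → 6 h 47 min
Fri: 05:23–16:45 = 11 h 22 min; less 30 min break → 10 h 52 min
Sat: 11:25–23:07 = 11 h 42 min; less 30 min break → 11 h 12 min
Total worked: 58 h 46 min = 3526 min.
Regular 40 h 0 min = 2400 min at €15.00/h; overtime 18 h 46 min = 1126 min at €22.50/h.
Pay = (2400 × €15.00 + 1126 × €22.50) ÷ 60 = €1022.25.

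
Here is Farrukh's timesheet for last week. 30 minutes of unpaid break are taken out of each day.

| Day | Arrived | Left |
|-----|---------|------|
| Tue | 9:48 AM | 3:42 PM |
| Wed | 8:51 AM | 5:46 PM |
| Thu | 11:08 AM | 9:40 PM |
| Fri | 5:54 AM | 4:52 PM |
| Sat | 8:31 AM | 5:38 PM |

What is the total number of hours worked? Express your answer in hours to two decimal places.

42.93 hours

Tue: 9:48 AM–3:42 PM = 5 h 54 min; less 30 min break → 5 h 24 min
Wed: 8:51 AM–5:46 PM = 8 h 55 min; less 30 min break → 8 h 25 min
Thu: 11:08 AM–9:40 PM = 10 h 32 min; less 30 min break → 10 h 2 min
Fri: 5:54 AM–4:52 PM = 10 h 58 min; less 30 min break → 10 h 28 min
Sat: 8:31 AM–5:38 PM = 9 h 7 min; less 30 min break → 8 h 37 min
Total: 5 h 24 min + 8 h 25 min + 10 h 2 min + 10 h 28 min + 8 h 37 min = 42 h 56 min.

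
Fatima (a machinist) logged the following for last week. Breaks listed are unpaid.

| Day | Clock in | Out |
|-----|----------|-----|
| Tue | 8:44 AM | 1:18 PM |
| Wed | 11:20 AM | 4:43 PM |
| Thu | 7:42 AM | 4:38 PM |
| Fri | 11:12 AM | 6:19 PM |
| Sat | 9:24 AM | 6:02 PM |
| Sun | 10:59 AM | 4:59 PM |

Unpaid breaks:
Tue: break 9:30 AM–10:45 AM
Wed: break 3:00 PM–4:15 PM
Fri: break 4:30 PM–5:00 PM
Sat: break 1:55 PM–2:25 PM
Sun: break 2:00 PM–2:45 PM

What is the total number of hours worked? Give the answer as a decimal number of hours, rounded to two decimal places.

36.38 hours

Tue: 8:44 AM–1:18 PM = 4 h 34 min; less 75 min break → 3 h 19 min
Wed: 11:20 AM–4:43 PM = 5 h 23 min; less 75 min break → 4 h 8 min
Thu: 7:42 AM–4:38 PM = 8 h 56 min
Fri: 11:12 AM–6:19 PM = 7 h 7 min; less 30 min break → 6 h 37 min
Sat: 9:24 AM–6:02 PM = 8 h 38 min; less 30 min break → 8 h 8 min
Sun: 10:59 AM–4:59 PM = 6 h 0 min; less 45 min break → 5 h 15 min
Total: 3 h 19 min + 4 h 8 min + 8 h 56 min + 6 h 37 min + 8 h 8 min + 5 h 15 min = 36 h 23 min.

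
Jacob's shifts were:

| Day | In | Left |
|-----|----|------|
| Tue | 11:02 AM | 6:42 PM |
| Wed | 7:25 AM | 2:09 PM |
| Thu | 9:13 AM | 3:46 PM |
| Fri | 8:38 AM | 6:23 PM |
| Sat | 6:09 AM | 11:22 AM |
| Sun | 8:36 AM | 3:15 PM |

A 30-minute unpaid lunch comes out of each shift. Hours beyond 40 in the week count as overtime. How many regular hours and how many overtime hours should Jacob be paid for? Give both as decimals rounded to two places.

Regular 39.57 hours, overtime 0.00 hours

Tue: 11:02 AM–6:42 PM = 7 h 40 min; less 30 min break → 7 h 10 min
Wed: 7:25 AM–2:09 PM = 6 h 44 min; less 30 min break → 6 h 14 min
Thu: 9:13 AM–3:46 PM = 6 h 33 min; less 30 min break → 6 h 3 min
Fri: 8:38 AM–6:23 PM = 9 h 45 min; less 30 min break → 9 h 15 min
Sat: 6:09 AM–11:22 AM = 5 h 13 min; less 30 min break → 4 h 43 min
Sun: 8:36 AM–3:15 PM = 6 h 39 min; less 30 min break → 6 h 9 min
Total worked: 39 h 34 min = 39.57 h.
Threshold 40 h → overtime 0 h 0 min, regular 39 h 34 min.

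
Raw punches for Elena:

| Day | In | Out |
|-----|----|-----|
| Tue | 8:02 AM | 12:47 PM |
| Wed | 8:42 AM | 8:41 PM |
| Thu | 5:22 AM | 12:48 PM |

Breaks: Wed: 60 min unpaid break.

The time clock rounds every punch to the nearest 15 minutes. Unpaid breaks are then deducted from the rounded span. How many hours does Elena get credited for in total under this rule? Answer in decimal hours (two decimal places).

23.25 hours

Tue: in 8:02 AM→8:00 AM, out 12:47 PM→12:45 PM; 4 h 45 min
Wed: in 8:42 AM→8:45 AM, out 8:41 PM→8:45 PM; 12 h 0 min − 60 min = 11 h 0 min
Thu: in 5:22 AM→5:15 AM, out 12:48 PM→12:45 PM; 7 h 30 min
Total credited: 23 h 15 min.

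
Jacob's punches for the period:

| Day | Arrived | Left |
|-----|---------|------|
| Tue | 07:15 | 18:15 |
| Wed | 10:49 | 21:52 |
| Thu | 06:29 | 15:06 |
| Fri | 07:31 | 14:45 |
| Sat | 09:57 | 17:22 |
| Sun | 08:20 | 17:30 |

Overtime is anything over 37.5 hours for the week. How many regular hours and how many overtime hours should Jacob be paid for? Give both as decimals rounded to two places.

Tue: 07:15–18:15 = 11 h 0 min
Wed: 10:49–21:52 = 11 h 3 min
Thu: 06:29–15:06 = 8 h 37 min
Fri: 07:31–14:45 = 7 h 14 min
Sat: 09:57–17:22 = 7 h 25 min
Sun: 08:20–17:30 = 9 h 10 min
Total worked: 54 h 29 min = 54.48 h.
Threshold 37.5 h → overtime 16 h 59 min, regular 37 h 30 min.

Regular 37.50 hours, overtime 16.98 hours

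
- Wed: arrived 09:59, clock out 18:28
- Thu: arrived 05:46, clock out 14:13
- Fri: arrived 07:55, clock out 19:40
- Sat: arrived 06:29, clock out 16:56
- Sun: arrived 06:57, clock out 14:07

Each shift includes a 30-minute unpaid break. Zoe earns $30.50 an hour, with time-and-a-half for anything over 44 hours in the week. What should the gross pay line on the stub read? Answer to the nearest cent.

$1335.90

Wed: 09:59–18:28 = 8 h 29 min; less 30 min break → 7 h 59 min
Thu: 05:46–14:13 = 8 h 27 min; less 30 min break → 7 h 57 min
Fri: 07:55–19:40 = 11 h 45 min; less 30 min break → 11 h 15 min
Sat: 06:29–16:56 = 10 h 27 min; less 30 min break → 9 h 57 min
Sun: 06:57–14:07 = 7 h 10 min; less 30 min break → 6 h 40 min
Total worked: 43 h 48 min = 2628 min.
Regular 43 h 48 min = 2628 min at $30.50/h; overtime 0 h 0 min = 0 min at $45.75/h.
Pay = (2628 × $30.50 + 0 × $45.75) ÷ 60 = $1335.90.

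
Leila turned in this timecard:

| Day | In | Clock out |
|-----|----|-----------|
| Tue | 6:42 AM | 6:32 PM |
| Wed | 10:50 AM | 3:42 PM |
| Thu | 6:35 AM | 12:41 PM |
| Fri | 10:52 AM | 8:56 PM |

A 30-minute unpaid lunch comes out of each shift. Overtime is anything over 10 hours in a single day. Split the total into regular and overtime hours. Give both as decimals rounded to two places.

Regular 29.53 hours, overtime 1.33 hours

Tue: 6:42 AM–6:32 PM = 11 h 50 min; less 30 min break → 11 h 20 min
Wed: 10:50 AM–3:42 PM = 4 h 52 min; less 30 min break → 4 h 22 min
Thu: 6:35 AM–12:41 PM = 6 h 6 min; less 30 min break → 5 h 36 min
Fri: 10:52 AM–8:56 PM = 10 h 4 min; less 30 min break → 9 h 34 min
Tue reg 10 h 0 min / OT 1 h 20 min; Wed reg 4 h 22 min / OT 0 h 0 min; Thu reg 5 h 36 min / OT 0 h 0 min; Fri reg 9 h 34 min / OT 0 h 0 min.
Totals: regular 29 h 32 min, overtime 1 h 20 min.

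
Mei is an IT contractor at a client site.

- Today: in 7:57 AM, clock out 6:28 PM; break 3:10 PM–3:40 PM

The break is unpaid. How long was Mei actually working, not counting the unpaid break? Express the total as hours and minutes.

10 h 1 min

Today: 7:57 AM–6:28 PM = 10 h 31 min; less 30 min break → 10 h 1 min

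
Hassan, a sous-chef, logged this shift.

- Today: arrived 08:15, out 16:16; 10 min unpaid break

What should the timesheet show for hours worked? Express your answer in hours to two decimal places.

7.85 hours

Today: 08:15–16:16 = 8 h 1 min; less 10 min break → 7 h 51 min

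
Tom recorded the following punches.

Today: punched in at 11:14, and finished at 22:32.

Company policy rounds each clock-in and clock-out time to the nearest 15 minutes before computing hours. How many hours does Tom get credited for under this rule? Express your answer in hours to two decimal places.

11.25 hours

Today: in 11:14→11:15, out 22:32→22:30; 11 h 15 min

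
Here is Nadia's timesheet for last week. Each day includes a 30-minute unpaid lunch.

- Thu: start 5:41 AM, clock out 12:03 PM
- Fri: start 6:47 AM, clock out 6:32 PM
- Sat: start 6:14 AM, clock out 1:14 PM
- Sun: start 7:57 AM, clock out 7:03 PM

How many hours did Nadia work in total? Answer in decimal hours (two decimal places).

Thu: 5:41 AM–12:03 PM = 6 h 22 min; less 30 min break → 5 h 52 min
Fri: 6:47 AM–6:32 PM = 11 h 45 min; less 30 min break → 11 h 15 min
Sat: 6:14 AM–1:14 PM = 7 h 0 min; less 30 min break → 6 h 30 min
Sun: 7:57 AM–7:03 PM = 11 h 6 min; less 30 min break → 10 h 36 min
Total: 5 h 52 min + 11 h 15 min + 6 h 30 min + 10 h 36 min = 34 h 13 min.

34.22 hours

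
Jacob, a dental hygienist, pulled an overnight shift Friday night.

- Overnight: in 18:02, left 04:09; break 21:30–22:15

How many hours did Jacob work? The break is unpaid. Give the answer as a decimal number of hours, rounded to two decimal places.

9.37 hours

Overnight: 18:02 → midnight = 5 h 58 min; midnight → 04:09 = 4 h 9 min; span 10 h 7 min; less 45 min break → 9 h 22 min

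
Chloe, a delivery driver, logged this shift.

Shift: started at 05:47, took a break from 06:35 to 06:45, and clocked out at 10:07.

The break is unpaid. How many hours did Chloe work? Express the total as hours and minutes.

Shift: 05:47–10:07 = 4 h 20 min; less 10 min break → 4 h 10 min

4 h 10 min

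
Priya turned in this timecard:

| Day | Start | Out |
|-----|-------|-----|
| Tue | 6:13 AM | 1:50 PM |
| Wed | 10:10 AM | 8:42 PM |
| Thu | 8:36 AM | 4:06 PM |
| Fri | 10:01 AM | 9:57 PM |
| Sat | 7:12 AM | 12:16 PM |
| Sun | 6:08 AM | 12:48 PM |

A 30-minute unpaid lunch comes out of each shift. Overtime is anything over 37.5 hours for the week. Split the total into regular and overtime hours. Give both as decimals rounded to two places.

Tue: 6:13 AM–1:50 PM = 7 h 37 min; less 30 min break → 7 h 7 min
Wed: 10:10 AM–8:42 PM = 10 h 32 min; less 30 min break → 10 h 2 min
Thu: 8:36 AM–4:06 PM = 7 h 30 min; less 30 min break → 7 h 0 min
Fri: 10:01 AM–9:57 PM = 11 h 56 min; less 30 min break → 11 h 26 min
Sat: 7:12 AM–12:16 PM = 5 h 4 min; less 30 min break → 4 h 34 min
Sun: 6:08 AM–12:48 PM = 6 h 40 min; less 30 min break → 6 h 10 min
Total worked: 46 h 19 min = 46.32 h.
Threshold 37.5 h → overtime 8 h 49 min, regular 37 h 30 min.

Regular 37.50 hours, overtime 8.82 hours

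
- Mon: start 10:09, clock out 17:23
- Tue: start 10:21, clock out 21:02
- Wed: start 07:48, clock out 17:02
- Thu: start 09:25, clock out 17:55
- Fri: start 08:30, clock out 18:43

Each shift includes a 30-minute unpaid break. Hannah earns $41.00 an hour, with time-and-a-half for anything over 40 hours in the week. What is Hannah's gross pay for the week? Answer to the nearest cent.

Mon: 10:09–17:23 = 7 h 14 min; less 30 min break → 6 h 44 min
Tue: 10:21–21:02 = 10 h 41 min; less 30 min break → 10 h 11 min
Wed: 07:48–17:02 = 9 h 14 min; less 30 min break → 8 h 44 min
Thu: 09:25–17:55 = 8 h 30 min; less 30 min break → 8 h 0 min
Fri: 08:30–18:43 = 10 h 13 min; less 30 min break → 9 h 43 min
Total worked: 43 h 22 min = 2602 min.
Regular 40 h 0 min = 2400 min at $41.00/h; overtime 3 h 22 min = 202 min at $61.50/h.
Pay = (2400 × $41.00 + 202 × $61.50) ÷ 60 = $1847.05.

$1847.05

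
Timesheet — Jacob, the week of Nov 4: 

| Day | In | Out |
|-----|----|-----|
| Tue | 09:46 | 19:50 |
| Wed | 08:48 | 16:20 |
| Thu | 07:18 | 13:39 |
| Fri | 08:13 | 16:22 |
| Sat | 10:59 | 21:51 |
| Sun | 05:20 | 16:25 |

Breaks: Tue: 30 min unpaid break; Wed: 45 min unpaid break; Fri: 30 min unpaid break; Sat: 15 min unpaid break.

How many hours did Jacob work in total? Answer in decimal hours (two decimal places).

52.05 hours

Tue: 09:46–19:50 = 10 h 4 min; less 30 min break → 9 h 34 min
Wed: 08:48–16:20 = 7 h 32 min; less 45 min break → 6 h 47 min
Thu: 07:18–13:39 = 6 h 21 min
Fri: 08:13–16:22 = 8 h 9 min; less 30 min break → 7 h 39 min
Sat: 10:59–21:51 = 10 h 52 min; less 15 min break → 10 h 37 min
Sun: 05:20–16:25 = 11 h 5 min
Total: 9 h 34 min + 6 h 47 min + 6 h 21 min + 7 h 39 min + 10 h 37 min + 11 h 5 min = 52 h 3 min.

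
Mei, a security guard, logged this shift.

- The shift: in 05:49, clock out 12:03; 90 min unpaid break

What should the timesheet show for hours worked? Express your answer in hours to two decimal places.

4.73 hours

The shift: 05:49–12:03 = 6 h 14 min; less 90 min break → 4 h 44 min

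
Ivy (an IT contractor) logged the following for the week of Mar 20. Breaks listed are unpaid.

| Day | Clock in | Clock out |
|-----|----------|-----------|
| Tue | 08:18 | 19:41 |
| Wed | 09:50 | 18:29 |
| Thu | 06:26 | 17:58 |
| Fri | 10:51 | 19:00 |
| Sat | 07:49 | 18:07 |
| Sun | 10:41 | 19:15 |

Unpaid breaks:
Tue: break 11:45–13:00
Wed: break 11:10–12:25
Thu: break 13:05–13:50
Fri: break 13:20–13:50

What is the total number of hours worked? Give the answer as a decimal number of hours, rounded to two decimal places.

Tue: 08:18–19:41 = 11 h 23 min; less 75 min break → 10 h 8 min
Wed: 09:50–18:29 = 8 h 39 min; less 75 min break → 7 h 24 min
Thu: 06:26–17:58 = 11 h 32 min; less 45 min break → 10 h 47 min
Fri: 10:51–19:00 = 8 h 9 min; less 30 min break → 7 h 39 min
Sat: 07:49–18:07 = 10 h 18 min
Sun: 10:41–19:15 = 8 h 34 min
Total: 10 h 8 min + 7 h 24 min + 10 h 47 min + 7 h 39 min + 10 h 18 min + 8 h 34 min = 54 h 50 min.

54.83 hours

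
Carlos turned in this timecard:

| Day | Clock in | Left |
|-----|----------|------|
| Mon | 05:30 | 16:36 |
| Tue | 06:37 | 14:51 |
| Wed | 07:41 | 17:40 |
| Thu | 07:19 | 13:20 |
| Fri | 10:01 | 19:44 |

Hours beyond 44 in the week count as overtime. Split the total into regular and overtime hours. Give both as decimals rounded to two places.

Regular 44.00 hours, overtime 1.05 hours

Mon: 05:30–16:36 = 11 h 6 min
Tue: 06:37–14:51 = 8 h 14 min
Wed: 07:41–17:40 = 9 h 59 min
Thu: 07:19–13:20 = 6 h 1 min
Fri: 10:01–19:44 = 9 h 43 min
Total worked: 45 h 3 min = 45.05 h.
Threshold 44 h → overtime 1 h 3 min, regular 44 h 0 min.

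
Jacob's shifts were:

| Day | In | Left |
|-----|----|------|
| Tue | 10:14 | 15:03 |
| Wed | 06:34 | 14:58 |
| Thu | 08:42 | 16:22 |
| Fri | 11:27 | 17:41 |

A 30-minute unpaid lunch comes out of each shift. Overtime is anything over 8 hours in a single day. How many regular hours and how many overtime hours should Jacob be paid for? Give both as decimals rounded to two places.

Tue: 10:14–15:03 = 4 h 49 min; less 30 min break → 4 h 19 min
Wed: 06:34–14:58 = 8 h 24 min; less 30 min break → 7 h 54 min
Thu: 08:42–16:22 = 7 h 40 min; less 30 min break → 7 h 10 min
Fri: 11:27–17:41 = 6 h 14 min; less 30 min break → 5 h 44 min
Tue reg 4 h 19 min / OT 0 h 0 min; Wed reg 7 h 54 min / OT 0 h 0 min; Thu reg 7 h 10 min / OT 0 h 0 min; Fri reg 5 h 44 min / OT 0 h 0 min.
Totals: regular 25 h 7 min, overtime 0 h 0 min.

Regular 25.12 hours, overtime 0.00 hours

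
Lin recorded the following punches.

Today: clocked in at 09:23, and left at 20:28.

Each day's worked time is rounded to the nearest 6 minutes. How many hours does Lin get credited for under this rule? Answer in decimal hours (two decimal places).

11.10 hours

Today: 09:23–20:28 = 11 h 5 min → rounds to 11 h 6 min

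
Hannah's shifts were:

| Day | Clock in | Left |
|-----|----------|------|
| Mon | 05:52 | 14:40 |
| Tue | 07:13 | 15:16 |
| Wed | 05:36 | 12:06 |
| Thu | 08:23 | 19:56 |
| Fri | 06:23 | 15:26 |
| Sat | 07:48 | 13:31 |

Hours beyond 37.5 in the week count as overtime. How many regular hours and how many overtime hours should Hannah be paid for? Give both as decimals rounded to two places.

Regular 37.50 hours, overtime 12.17 hours

Mon: 05:52–14:40 = 8 h 48 min
Tue: 07:13–15:16 = 8 h 3 min
Wed: 05:36–12:06 = 6 h 30 min
Thu: 08:23–19:56 = 11 h 33 min
Fri: 06:23–15:26 = 9 h 3 min
Sat: 07:48–13:31 = 5 h 43 min
Total worked: 49 h 40 min = 49.67 h.
Threshold 37.5 h → overtime 12 h 10 min, regular 37 h 30 min.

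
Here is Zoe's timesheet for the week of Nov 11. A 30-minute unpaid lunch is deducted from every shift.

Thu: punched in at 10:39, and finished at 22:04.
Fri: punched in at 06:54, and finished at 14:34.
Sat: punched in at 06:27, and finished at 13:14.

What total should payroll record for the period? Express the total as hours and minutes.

Thu: 10:39–22:04 = 11 h 25 min; less 30 min break → 10 h 55 min
Fri: 06:54–14:34 = 7 h 40 min; less 30 min break → 7 h 10 min
Sat: 06:27–13:14 = 6 h 47 min; less 30 min break → 6 h 17 min
Total: 10 h 55 min + 7 h 10 min + 6 h 17 min = 24 h 22 min.

24 h 22 min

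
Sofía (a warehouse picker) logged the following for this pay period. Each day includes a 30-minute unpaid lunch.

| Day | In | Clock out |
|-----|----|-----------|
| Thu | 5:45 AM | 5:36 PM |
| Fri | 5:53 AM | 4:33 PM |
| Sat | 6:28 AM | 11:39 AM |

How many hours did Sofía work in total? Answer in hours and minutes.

26 h 12 min

Thu: 5:45 AM–5:36 PM = 11 h 51 min; less 30 min break → 11 h 21 min
Fri: 5:53 AM–4:33 PM = 10 h 40 min; less 30 min break → 10 h 10 min
Sat: 6:28 AM–11:39 AM = 5 h 11 min; less 30 min break → 4 h 41 min
Total: 11 h 21 min + 10 h 10 min + 4 h 41 min = 26 h 12 min.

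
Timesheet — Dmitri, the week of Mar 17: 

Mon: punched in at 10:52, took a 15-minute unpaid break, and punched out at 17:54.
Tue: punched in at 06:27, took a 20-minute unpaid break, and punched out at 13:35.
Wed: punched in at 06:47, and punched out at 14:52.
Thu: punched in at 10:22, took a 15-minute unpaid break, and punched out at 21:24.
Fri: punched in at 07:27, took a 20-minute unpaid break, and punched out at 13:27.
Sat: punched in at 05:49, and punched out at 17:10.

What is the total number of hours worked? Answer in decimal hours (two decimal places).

49.47 hours

Mon: 10:52–17:54 = 7 h 2 min; less 15 min break → 6 h 47 min
Tue: 06:27–13:35 = 7 h 8 min; less 20 min break → 6 h 48 min
Wed: 06:47–14:52 = 8 h 5 min
Thu: 10:22–21:24 = 11 h 2 min; less 15 min break → 10 h 47 min
Fri: 07:27–13:27 = 6 h 0 min; less 20 min break → 5 h 40 min
Sat: 05:49–17:10 = 11 h 21 min
Total: 6 h 47 min + 6 h 48 min + 8 h 5 min + 10 h 47 min + 5 h 40 min + 11 h 21 min = 49 h 28 min.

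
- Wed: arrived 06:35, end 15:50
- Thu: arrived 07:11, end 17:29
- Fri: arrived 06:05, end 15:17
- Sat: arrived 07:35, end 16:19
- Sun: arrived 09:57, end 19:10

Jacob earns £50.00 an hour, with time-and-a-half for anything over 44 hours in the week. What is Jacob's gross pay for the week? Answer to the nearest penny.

Wed: 06:35–15:50 = 9 h 15 min
Thu: 07:11–17:29 = 10 h 18 min
Fri: 06:05–15:17 = 9 h 12 min
Sat: 07:35–16:19 = 8 h 44 min
Sun: 09:57–19:10 = 9 h 13 min
Total worked: 46 h 42 min = 2802 min.
Regular 44 h 0 min = 2640 min at £50.00/h; overtime 2 h 42 min = 162 min at £75.00/h.
Pay = (2640 × £50.00 + 162 × £75.00) ÷ 60 = £2402.50.

£2402.50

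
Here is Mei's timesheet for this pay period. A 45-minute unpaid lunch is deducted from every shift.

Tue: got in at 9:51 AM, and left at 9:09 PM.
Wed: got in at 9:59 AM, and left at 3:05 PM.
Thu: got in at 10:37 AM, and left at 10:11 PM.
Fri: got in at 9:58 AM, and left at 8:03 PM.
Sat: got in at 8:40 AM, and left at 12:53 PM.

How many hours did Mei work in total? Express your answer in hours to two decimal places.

Tue: 9:51 AM–9:09 PM = 11 h 18 min; less 45 min break → 10 h 33 min
Wed: 9:59 AM–3:05 PM = 5 h 6 min; less 45 min break → 4 h 21 min
Thu: 10:37 AM–10:11 PM = 11 h 34 min; less 45 min break → 10 h 49 min
Fri: 9:58 AM–8:03 PM = 10 h 5 min; less 45 min break → 9 h 20 min
Sat: 8:40 AM–12:53 PM = 4 h 13 min; less 45 min break → 3 h 28 min
Total: 10 h 33 min + 4 h 21 min + 10 h 49 min + 9 h 20 min + 3 h 28 min = 38 h 31 min.

38.52 hours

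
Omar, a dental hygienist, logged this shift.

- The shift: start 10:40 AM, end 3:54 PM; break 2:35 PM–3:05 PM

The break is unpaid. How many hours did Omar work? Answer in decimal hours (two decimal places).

4.73 hours

The shift: 10:40 AM–3:54 PM = 5 h 14 min; less 30 min break → 4 h 44 min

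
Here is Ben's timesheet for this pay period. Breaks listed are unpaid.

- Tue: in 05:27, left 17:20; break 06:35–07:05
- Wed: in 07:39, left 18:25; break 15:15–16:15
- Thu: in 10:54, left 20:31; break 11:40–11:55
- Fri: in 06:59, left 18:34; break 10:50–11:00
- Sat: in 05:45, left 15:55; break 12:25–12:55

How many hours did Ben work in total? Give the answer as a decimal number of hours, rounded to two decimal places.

Tue: 05:27–17:20 = 11 h 53 min; less 30 min break → 11 h 23 min
Wed: 07:39–18:25 = 10 h 46 min; less 60 min break → 9 h 46 min
Thu: 10:54–20:31 = 9 h 37 min; less 15 min break → 9 h 22 min
Fri: 06:59–18:34 = 11 h 35 min; less 10 min break → 11 h 25 min
Sat: 05:45–15:55 = 10 h 10 min; less 30 min break → 9 h 40 min
Total: 11 h 23 min + 9 h 46 min + 9 h 22 min + 11 h 25 min + 9 h 40 min = 51 h 36 min.

51.60 hours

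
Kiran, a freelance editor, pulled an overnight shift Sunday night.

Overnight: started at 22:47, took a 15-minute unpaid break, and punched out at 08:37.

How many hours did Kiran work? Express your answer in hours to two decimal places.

9.58 hours

Overnight: 22:47 → midnight = 1 h 13 min; midnight → 08:37 = 8 h 37 min; span 9 h 50 min; less 15 min break → 9 h 35 min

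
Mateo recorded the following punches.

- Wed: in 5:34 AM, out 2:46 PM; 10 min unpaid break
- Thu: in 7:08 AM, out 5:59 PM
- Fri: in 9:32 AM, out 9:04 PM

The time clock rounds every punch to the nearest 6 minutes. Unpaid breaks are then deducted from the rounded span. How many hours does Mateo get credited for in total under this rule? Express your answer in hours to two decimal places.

31.53 hours

Wed: in 5:34 AM→5:36 AM, out 2:46 PM→2:48 PM; 9 h 12 min − 10 min = 9 h 2 min
Thu: in 7:08 AM→7:06 AM, out 5:59 PM→6:00 PM; 10 h 54 min
Fri: in 9:32 AM→9:30 AM, out 9:04 PM→9:06 PM; 11 h 36 min
Total credited: 31 h 32 min.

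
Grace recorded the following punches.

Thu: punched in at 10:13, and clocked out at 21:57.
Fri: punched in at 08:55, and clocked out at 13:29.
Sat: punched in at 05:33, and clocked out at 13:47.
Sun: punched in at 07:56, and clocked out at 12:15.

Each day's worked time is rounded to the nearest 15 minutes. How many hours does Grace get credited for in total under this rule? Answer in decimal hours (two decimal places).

28.75 hours

Thu: 10:13–21:57 = 11 h 44 min → rounds to 11 h 45 min
Fri: 08:55–13:29 = 4 h 34 min → rounds to 4 h 30 min
Sat: 05:33–13:47 = 8 h 14 min → rounds to 8 h 15 min
Sun: 07:56–12:15 = 4 h 19 min → rounds to 4 h 15 min
Total credited: 28 h 45 min.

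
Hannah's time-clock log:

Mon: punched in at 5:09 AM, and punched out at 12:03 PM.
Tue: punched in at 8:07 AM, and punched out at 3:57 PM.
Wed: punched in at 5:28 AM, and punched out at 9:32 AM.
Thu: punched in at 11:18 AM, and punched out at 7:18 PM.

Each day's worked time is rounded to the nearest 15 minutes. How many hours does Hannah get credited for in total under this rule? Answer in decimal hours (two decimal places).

Mon: 5:09 AM–12:03 PM = 6 h 54 min → rounds to 7 h 0 min
Tue: 8:07 AM–3:57 PM = 7 h 50 min → rounds to 7 h 45 min
Wed: 5:28 AM–9:32 AM = 4 h 4 min → rounds to 4 h 0 min
Thu: 11:18 AM–7:18 PM = 8 h 0 min → rounds to 8 h 0 min
Total credited: 26 h 45 min.

26.75 hours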